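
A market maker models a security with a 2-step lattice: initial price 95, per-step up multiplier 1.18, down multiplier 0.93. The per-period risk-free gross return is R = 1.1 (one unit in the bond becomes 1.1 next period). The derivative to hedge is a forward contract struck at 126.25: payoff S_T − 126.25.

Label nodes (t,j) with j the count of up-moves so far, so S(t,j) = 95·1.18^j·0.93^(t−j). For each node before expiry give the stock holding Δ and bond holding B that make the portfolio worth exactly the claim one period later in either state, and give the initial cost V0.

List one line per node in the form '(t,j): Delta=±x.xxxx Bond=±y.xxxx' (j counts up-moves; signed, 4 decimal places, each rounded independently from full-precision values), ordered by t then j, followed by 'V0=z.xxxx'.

Under the risk-neutral measure, an up-move has probability p* = (R−d)/(u−d) = 0.6800 and values discount at R = 1.1.
Terminal payoffs: V(2,0)=-44.0845, V(2,1)=-21.9970, V(2,2)=6.0280
  t=1,j=0: stock 88.3500 → up 104.2530 (V=-21.9970), down 82.1655 (V=-44.0845). Price -26.4227; hedge Δ=1.0000, bond B=-114.7727.
  t=1,j=1: stock 112.1000 → up 132.2780 (V=6.0280), down 104.2530 (V=-21.9970). Price -2.6727; hedge Δ=1.0000, bond B=-114.7727.
  t=0,j=0: stock 95.0000 → up 112.1000 (V=-2.6727), down 88.3500 (V=-26.4227). Price -9.3388; hedge Δ=1.0000, bond B=-104.3388.
The time-0 hedge costs -9.3388, which is the no-arbitrage price.

(0,0): Delta=1.0000 Bond=-104.3388
(1,0): Delta=1.0000 Bond=-114.7727
(1,1): Delta=1.0000 Bond=-114.7727
V0=-9.3388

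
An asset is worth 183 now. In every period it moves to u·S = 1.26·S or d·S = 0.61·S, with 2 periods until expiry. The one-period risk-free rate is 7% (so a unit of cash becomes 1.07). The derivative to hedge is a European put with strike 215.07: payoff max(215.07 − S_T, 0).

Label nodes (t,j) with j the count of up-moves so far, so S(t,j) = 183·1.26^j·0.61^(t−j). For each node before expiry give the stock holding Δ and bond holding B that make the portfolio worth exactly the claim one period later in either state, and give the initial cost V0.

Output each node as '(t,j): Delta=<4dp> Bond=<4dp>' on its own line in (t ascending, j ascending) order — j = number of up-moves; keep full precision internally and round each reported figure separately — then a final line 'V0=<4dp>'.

(0,0): Delta=-0.5804 Bond=144.0766
(1,0): Delta=-1.0000 Bond=201.0000
(1,1): Delta=-0.4965 Bond=134.8158
V0=37.8603

The replicating-portfolio and risk-neutral prices coincide; use p* = (1.07−0.61)/(1.26−0.61) = 0.7077 for the latter.
At expiry t=2: V(2,0)=146.9757, V(2,1)=74.4162, V(2,2)=0.0000
(1,0): S=111.6300. Δ = (V_up−V_dn)/(S_up−S_dn) = (74.4162−146.9757)/(140.6538−68.0943) = -1.0000. V = [p*·74.4162 + (1−p*)·146.9757]/1.07 = 89.3700. B = V − Δ·S = 201.0000.
(1,1): S=230.5800. Δ = (V_up−V_dn)/(S_up−S_dn) = (0.0000−74.4162)/(290.5308−140.6538) = -0.4965. V = [p*·0.0000 + (1−p*)·74.4162]/1.07 = 20.3294. B = V − Δ·S = 134.8158.
(0,0): S=183.0000. Δ = (V_up−V_dn)/(S_up−S_dn) = (20.3294−89.3700)/(230.5800−111.6300) = -0.5804. V = [p*·20.3294 + (1−p*)·89.3700]/1.07 = 37.8603. B = V − Δ·S = 144.0766.
The time-0 hedge costs 37.8603, which is the no-arbitrage price.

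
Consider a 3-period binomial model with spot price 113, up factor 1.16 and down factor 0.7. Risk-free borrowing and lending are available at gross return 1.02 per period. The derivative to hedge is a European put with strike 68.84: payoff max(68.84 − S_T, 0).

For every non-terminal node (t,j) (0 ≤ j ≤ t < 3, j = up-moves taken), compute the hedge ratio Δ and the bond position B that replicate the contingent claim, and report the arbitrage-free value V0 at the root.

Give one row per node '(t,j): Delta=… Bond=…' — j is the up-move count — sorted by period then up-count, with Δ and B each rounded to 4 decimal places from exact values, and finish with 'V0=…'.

Under the risk-neutral measure, an up-move has probability p* = (R−d)/(u−d) = 0.6957 and values discount at R = 1.02.
At expiry t=3: V(3,0)=30.0810, V(3,1)=4.6108, V(3,2)=0.0000, V(3,3)=0.0000
(2,0): S=55.3700. Δ = (V_up−V_dn)/(S_up−S_dn) = (4.6108−30.0810)/(64.2292−38.7590) = -1.0000. V = [p*·4.6108 + (1−p*)·30.0810]/1.02 = 12.1202. B = V − Δ·S = 67.4902.
(2,1): S=91.7560. Δ = (V_up−V_dn)/(S_up−S_dn) = (0.0000−4.6108)/(106.4370−64.2292) = -0.1092. V = [p*·0.0000 + (1−p*)·4.6108]/1.02 = 1.3758. B = V − Δ·S = 11.3992.
(2,2): S=152.0528. Δ = (V_up−V_dn)/(S_up−S_dn) = (0.0000−0.0000)/(176.3812−106.4370) = 0.0000. V = [p*·0.0000 + (1−p*)·0.0000]/1.02 = 0.0000. B = V − Δ·S = 0.0000.
(1,0): S=79.1000. Δ = (V_up−V_dn)/(S_up−S_dn) = (1.3758−12.1202)/(91.7560−55.3700) = -0.2953. V = [p*·1.3758 + (1−p*)·12.1202]/1.02 = 4.5547. B = V − Δ·S = 27.9122.
(1,1): S=131.0800. Δ = (V_up−V_dn)/(S_up−S_dn) = (0.0000−1.3758)/(152.0528−91.7560) = -0.0228. V = [p*·0.0000 + (1−p*)·1.3758]/1.02 = 0.4105. B = V − Δ·S = 3.4013.
(0,0): S=113.0000. Δ = (V_up−V_dn)/(S_up−S_dn) = (0.4105−4.5547)/(131.0800−79.1000) = -0.0797. V = [p*·0.4105 + (1−p*)·4.5547]/1.02 = 1.6390. B = V − Δ·S = 10.6482.
The time-0 hedge costs 1.6390, which is the no-arbitrage price.

(0,0): Delta=-0.0797 Bond=10.6482
(1,0): Delta=-0.2953 Bond=27.9122
(1,1): Delta=-0.0228 Bond=3.4013
(2,0): Delta=-1.0000 Bond=67.4902
(2,1): Delta=-0.1092 Bond=11.3992
(2,2): Delta=0.0000 Bond=0.0000
V0=1.6390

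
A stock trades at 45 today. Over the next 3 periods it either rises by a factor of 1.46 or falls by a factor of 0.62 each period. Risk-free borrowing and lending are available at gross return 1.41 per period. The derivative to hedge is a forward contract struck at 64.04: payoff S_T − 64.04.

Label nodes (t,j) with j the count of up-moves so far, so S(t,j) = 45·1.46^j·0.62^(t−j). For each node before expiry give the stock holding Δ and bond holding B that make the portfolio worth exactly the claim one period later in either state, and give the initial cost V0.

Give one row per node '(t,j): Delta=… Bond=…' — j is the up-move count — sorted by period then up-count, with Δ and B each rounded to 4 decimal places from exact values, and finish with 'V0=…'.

(0,0): Delta=1.0000 Bond=-22.8451
(1,0): Delta=1.0000 Bond=-32.2117
(1,1): Delta=1.0000 Bond=-32.2117
(2,0): Delta=1.0000 Bond=-45.4184
(2,1): Delta=1.0000 Bond=-45.4184
(2,2): Delta=1.0000 Bond=-45.4184
V0=22.1549

The replicating-portfolio and risk-neutral prices coincide; use p* = (1.41−0.62)/(1.46−0.62) = 0.9405 for the latter.
Payoff layer (t=3): V(3,0)=-53.3152, V(3,1)=-38.7849, V(3,2)=-4.5684, V(3,3)=76.0061
(2,0): S=17.2980. Δ = (V_up−V_dn)/(S_up−S_dn) = (-38.7849−-53.3152)/(25.2551−10.7248) = 1.0000. V = [p*·-38.7849 + (1−p*)·-53.3152]/1.41 = -28.1204. B = V − Δ·S = -45.4184.
(2,1): S=40.7340. Δ = (V_up−V_dn)/(S_up−S_dn) = (-4.5684−-38.7849)/(59.4716−25.2551) = 1.0000. V = [p*·-4.5684 + (1−p*)·-38.7849]/1.41 = -4.6844. B = V − Δ·S = -45.4184.
(2,2): S=95.9220. Δ = (V_up−V_dn)/(S_up−S_dn) = (76.0061−-4.5684)/(140.0461−59.4716) = 1.0000. V = [p*·76.0061 + (1−p*)·-4.5684]/1.41 = 50.5036. B = V − Δ·S = -45.4184.
(1,0): S=27.9000. Δ = (V_up−V_dn)/(S_up−S_dn) = (-4.6844−-28.1204)/(40.7340−17.2980) = 1.0000. V = [p*·-4.6844 + (1−p*)·-28.1204]/1.41 = -4.3117. B = V − Δ·S = -32.2117.
(1,1): S=65.7000. Δ = (V_up−V_dn)/(S_up−S_dn) = (50.5036−-4.6844)/(95.9220−40.7340) = 1.0000. V = [p*·50.5036 + (1−p*)·-4.6844]/1.41 = 33.4883. B = V − Δ·S = -32.2117.
(0,0): S=45.0000. Δ = (V_up−V_dn)/(S_up−S_dn) = (33.4883−-4.3117)/(65.7000−27.9000) = 1.0000. V = [p*·33.4883 + (1−p*)·-4.3117]/1.41 = 22.1549. B = V − Δ·S = -22.8451.
Self-financing check: at every node Δ·S+B equals the discounted successor values.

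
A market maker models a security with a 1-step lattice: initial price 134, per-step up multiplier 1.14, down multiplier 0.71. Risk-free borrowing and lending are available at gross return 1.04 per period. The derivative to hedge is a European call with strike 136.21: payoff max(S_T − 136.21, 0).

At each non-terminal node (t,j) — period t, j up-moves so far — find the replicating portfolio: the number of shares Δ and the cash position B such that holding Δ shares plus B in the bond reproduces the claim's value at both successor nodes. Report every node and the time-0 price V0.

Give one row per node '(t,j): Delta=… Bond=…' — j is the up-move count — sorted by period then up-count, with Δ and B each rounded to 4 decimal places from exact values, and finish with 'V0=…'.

(0,0): Delta=0.2872 Bond=-26.2757
V0=12.2127

Risk-neutral probability p* = (R−d)/(u−d) = (1.04−0.71)/(1.14−0.71) = 0.7674.
At expiry t=1: V(1,0)=0.0000, V(1,1)=16.5500
Node (0,0) S=134.0000: V=(p*·16.5500+(1−p*)·0.0000)/1.04=12.2127; Δ=(16.5500−0.0000)/(152.7600−95.1400)=0.2872; B=V−Δ·S=-26.2757
Each (Δ,B) replicates both successor values, so the strategy is self-financing and V0 is arbitrage-free.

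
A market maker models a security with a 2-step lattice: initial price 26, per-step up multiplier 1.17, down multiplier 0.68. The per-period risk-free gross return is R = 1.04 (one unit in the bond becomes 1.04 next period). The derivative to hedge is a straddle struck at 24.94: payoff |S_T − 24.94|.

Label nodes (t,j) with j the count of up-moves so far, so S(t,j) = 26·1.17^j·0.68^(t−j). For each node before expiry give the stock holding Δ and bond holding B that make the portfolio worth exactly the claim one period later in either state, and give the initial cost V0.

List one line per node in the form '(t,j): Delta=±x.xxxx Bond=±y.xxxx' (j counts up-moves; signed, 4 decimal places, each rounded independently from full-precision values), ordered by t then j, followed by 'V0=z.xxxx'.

Under the risk-neutral measure, an up-move has probability p* = (R−d)/(u−d) = 0.7347 and values discount at R = 1.04.
Terminal payoffs: V(2,0)=12.9176, V(2,1)=4.2544, V(2,2)=10.6514
  t=1,j=0: stock 17.6800 → up 20.6856 (V=4.2544), down 12.0224 (V=12.9176). Price 6.3008; hedge Δ=-1.0000, bond B=23.9808.
  t=1,j=1: stock 30.4200 → up 35.5914 (V=10.6514), down 20.6856 (V=4.2544). Price 8.6098; hedge Δ=0.4292, bond B=-4.4453.
  t=0,j=0: stock 26.0000 → up 30.4200 (V=8.6098), down 17.6800 (V=6.3008). Price 7.6896; hedge Δ=0.1812, bond B=2.9773.
Check: Δ(0,0)·S0 + B(0,0) = 7.6896 = V0.

(0,0): Delta=0.1812 Bond=2.9773
(1,0): Delta=-1.0000 Bond=23.9808
(1,1): Delta=0.4292 Bond=-4.4453
V0=7.6896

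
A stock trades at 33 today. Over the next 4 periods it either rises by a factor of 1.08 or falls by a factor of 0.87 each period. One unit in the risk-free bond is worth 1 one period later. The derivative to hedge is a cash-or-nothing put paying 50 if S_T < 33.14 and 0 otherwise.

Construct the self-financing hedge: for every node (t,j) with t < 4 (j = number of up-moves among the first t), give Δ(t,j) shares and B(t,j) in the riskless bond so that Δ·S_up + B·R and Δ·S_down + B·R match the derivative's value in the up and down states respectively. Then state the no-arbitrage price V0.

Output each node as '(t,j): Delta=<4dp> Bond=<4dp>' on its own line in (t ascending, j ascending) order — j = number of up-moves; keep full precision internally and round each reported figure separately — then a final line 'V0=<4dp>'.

(0,0): Delta=-3.1599 Bond=128.8599
(1,0): Delta=-3.1781 Bond=129.3813
(1,1): Delta=-3.1509 Bond=128.5390
(2,0): Delta=0.0000 Bond=50.0000
(2,1): Delta=-4.7535 Bond=178.2313
(2,2): Delta=-2.3565 Bond=97.9592
(3,0): Delta=0.0000 Bond=50.0000
(3,1): Delta=0.0000 Bond=50.0000
(3,2): Delta=-7.1100 Bond=257.1429
(3,3): Delta=0.0000 Bond=0.0000
V0=24.5823

Since d<R<u, set p* = (R−d)/(u−d) = 0.6190; price each node as the discounted p*-expectation of its children.
Terminal values V(4,·): V(4,0)=50.0000, V(4,1)=50.0000, V(4,2)=50.0000, V(4,3)=0.0000, V(4,4)=0.0000
  t=3,j=0: stock 21.7306 → up 23.4690 (V=50.0000), down 18.9056 (V=50.0000). Price 50.0000; hedge Δ=0.0000, bond B=50.0000.
  t=3,j=1: stock 26.9759 → up 29.1340 (V=50.0000), down 23.4690 (V=50.0000). Price 50.0000; hedge Δ=0.0000, bond B=50.0000.
  t=3,j=2: stock 33.4873 → up 36.1663 (V=0.0000), down 29.1340 (V=50.0000). Price 19.0476; hedge Δ=-7.1100, bond B=257.1429.
  t=3,j=3: stock 41.5705 → up 44.8961 (V=0.0000), down 36.1663 (V=0.0000). Price 0.0000; hedge Δ=0.0000, bond B=0.0000.
  t=2,j=0: stock 24.9777 → up 26.9759 (V=50.0000), down 21.7306 (V=50.0000). Price 50.0000; hedge Δ=0.0000, bond B=50.0000.
  t=2,j=1: stock 31.0068 → up 33.4873 (V=19.0476), down 26.9759 (V=50.0000). Price 30.8390; hedge Δ=-4.7535, bond B=178.2313.
  t=2,j=2: stock 38.4912 → up 41.5705 (V=0.0000), down 33.4873 (V=19.0476). Price 7.2562; hedge Δ=-2.3565, bond B=97.9592.
  t=1,j=0: stock 28.7100 → up 31.0068 (V=30.8390), down 24.9777 (V=50.0000). Price 38.1384; hedge Δ=-3.1781, bond B=129.3813.
  t=1,j=1: stock 35.6400 → up 38.4912 (V=7.2562), down 31.0068 (V=30.8390). Price 16.2401; hedge Δ=-3.1509, bond B=128.5390.
  t=0,j=0: stock 33.0000 → up 35.6400 (V=16.2401), down 28.7100 (V=38.1384). Price 24.5823; hedge Δ=-3.1599, bond B=128.8599.
The time-0 hedge costs 24.5823, which is the no-arbitrage price.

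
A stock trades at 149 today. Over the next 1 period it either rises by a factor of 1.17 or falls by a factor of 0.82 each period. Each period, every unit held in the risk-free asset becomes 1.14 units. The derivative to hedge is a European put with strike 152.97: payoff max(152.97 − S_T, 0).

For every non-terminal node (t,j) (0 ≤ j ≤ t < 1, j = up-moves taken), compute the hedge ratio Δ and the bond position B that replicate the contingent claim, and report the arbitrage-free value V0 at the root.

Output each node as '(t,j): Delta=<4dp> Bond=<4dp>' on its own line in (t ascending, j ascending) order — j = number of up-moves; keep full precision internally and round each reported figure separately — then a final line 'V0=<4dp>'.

(0,0): Delta=-0.5904 Bond=90.2865
V0=2.3150

The replicating-portfolio and risk-neutral prices coincide; use p* = (1.14−0.82)/(1.17−0.82) = 0.9143 for the latter.
Terminal payoffs: V(1,0)=30.7900, V(1,1)=0.0000
Node (0,0) S=149.0000: V=(p*·0.0000+(1−p*)·30.7900)/1.14=2.3150; Δ=(0.0000−30.7900)/(174.3300−122.1800)=-0.5904; B=V−Δ·S=90.2865
Self-financing check: at every node Δ·S+B equals the discounted successor values.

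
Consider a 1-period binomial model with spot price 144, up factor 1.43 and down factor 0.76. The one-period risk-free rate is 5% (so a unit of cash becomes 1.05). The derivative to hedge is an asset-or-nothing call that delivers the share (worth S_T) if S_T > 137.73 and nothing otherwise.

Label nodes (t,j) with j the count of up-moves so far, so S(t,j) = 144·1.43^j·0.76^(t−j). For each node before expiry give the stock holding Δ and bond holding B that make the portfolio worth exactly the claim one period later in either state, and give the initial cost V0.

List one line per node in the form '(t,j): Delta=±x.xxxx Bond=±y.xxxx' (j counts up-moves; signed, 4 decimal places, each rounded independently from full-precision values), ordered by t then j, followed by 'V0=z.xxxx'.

Risk-neutral probability p* = (R−d)/(u−d) = (1.05−0.76)/(1.43−0.76) = 0.4328.
At expiry t=1: V(1,0)=0.0000, V(1,1)=205.9200
  t=0,j=0: stock 144.0000 → up 205.9200 (V=205.9200), down 109.4400 (V=0.0000). Price 84.8853; hedge Δ=2.1343, bond B=-222.4580.
Self-financing check: at every node Δ·S+B equals the discounted successor values.

(0,0): Delta=2.1343 Bond=-222.4580
V0=84.8853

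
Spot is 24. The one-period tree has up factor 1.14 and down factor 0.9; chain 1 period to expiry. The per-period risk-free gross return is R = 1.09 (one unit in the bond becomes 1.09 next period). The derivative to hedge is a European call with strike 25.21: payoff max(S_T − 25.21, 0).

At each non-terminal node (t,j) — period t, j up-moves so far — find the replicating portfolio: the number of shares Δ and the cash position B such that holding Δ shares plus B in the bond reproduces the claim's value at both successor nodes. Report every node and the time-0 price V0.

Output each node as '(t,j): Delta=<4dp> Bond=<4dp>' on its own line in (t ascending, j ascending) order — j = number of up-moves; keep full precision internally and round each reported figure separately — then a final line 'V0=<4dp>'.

No-arbitrage ⇒ martingale measure with p* = (R−d)/(u−d) = 0.7917.
Terminal values V(1,·): V(1,0)=0.0000, V(1,1)=2.1500
Node (0,0) S=24.0000: V=(p*·2.1500+(1−p*)·0.0000)/1.09=1.5615; Δ=(2.1500−0.0000)/(27.3600−21.6000)=0.3733; B=V−Δ·S=-7.3968
Self-financing check: at every node Δ·S+B equals the discounted successor values.

(0,0): Delta=0.3733 Bond=-7.3968
V0=1.5615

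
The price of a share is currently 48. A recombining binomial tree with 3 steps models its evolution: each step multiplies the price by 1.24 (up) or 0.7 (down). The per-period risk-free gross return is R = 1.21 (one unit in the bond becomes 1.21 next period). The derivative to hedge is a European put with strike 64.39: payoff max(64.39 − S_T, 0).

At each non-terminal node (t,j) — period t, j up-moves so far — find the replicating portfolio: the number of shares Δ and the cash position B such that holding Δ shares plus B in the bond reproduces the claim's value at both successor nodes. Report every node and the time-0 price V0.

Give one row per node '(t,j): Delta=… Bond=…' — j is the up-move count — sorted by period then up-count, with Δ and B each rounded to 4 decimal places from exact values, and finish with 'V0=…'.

The replicating-portfolio and risk-neutral prices coincide; use p* = (1.21−0.7)/(1.24−0.7) = 0.9444 for the latter.
Payoff layer (t=3): V(3,0)=47.9260, V(3,1)=35.2252, V(3,2)=12.7266, V(3,3)=0.0000
Node (2,0) S=23.5200: V=(p*·35.2252+(1−p*)·47.9260)/1.21=29.6949; Δ=(35.2252−47.9260)/(29.1648−16.4640)=-1.0000; B=V−Δ·S=53.2149
Node (2,1) S=41.6640: V=(p*·12.7266+(1−p*)·35.2252)/1.21=11.5509; Δ=(12.7266−35.2252)/(51.6634−29.1648)=-1.0000; B=V−Δ·S=53.2149
Node (2,2) S=73.8048: V=(p*·0.0000+(1−p*)·12.7266)/1.21=0.5843; Δ=(0.0000−12.7266)/(91.5180−51.6634)=-0.3193; B=V−Δ·S=24.1522
Node (1,0) S=33.6000: V=(p*·11.5509+(1−p*)·29.6949)/1.21=10.3792; Δ=(11.5509−29.6949)/(41.6640−23.5200)=-1.0000; B=V−Δ·S=43.9792
Node (1,1) S=59.5200: V=(p*·0.5843+(1−p*)·11.5509)/1.21=0.9864; Δ=(0.5843−11.5509)/(73.8048−41.6640)=-0.3412; B=V−Δ·S=21.2949
Node (0,0) S=48.0000: V=(p*·0.9864+(1−p*)·10.3792)/1.21=1.2465; Δ=(0.9864−10.3792)/(59.5200−33.6000)=-0.3624; B=V−Δ·S=18.6406
The time-0 hedge costs 1.2465, which is the no-arbitrage price.

(0,0): Delta=-0.3624 Bond=18.6406
(1,0): Delta=-1.0000 Bond=43.9792
(1,1): Delta=-0.3412 Bond=21.2949
(2,0): Delta=-1.0000 Bond=53.2149
(2,1): Delta=-1.0000 Bond=53.2149
(2,2): Delta=-0.3193 Bond=24.1522
V0=1.2465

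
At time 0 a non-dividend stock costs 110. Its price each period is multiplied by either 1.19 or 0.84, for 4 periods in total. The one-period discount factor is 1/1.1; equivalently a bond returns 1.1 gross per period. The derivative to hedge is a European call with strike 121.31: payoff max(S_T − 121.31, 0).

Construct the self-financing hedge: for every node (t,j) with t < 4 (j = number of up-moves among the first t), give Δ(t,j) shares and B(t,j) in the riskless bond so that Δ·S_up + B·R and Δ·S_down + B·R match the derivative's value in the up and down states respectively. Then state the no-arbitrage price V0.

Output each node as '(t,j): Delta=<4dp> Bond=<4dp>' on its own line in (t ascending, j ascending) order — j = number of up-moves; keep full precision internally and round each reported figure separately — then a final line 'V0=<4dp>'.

No-arbitrage ⇒ martingale measure with p* = (R−d)/(u−d) = 0.7429.
Payoff layer (t=4): V(4,0)=0.0000, V(4,1)=0.0000, V(4,2)=0.0000, V(4,3)=34.3987, V(4,4)=99.2773
(3,0): S=65.1974. Δ = (V_up−V_dn)/(S_up−S_dn) = (0.0000−0.0000)/(77.5850−54.7658) = 0.0000. V = [p*·0.0000 + (1−p*)·0.0000]/1.1 = 0.0000. B = V − Δ·S = 0.0000.
(3,1): S=92.3630. Δ = (V_up−V_dn)/(S_up−S_dn) = (0.0000−0.0000)/(109.9120−77.5850) = 0.0000. V = [p*·0.0000 + (1−p*)·0.0000]/1.1 = 0.0000. B = V − Δ·S = 0.0000.
(3,2): S=130.8476. Δ = (V_up−V_dn)/(S_up−S_dn) = (34.3987−0.0000)/(155.7087−109.9120) = 0.7511. V = [p*·34.3987 + (1−p*)·0.0000]/1.1 = 23.2303. B = V − Δ·S = -75.0517.
(3,3): S=185.3675. Δ = (V_up−V_dn)/(S_up−S_dn) = (99.2773−34.3987)/(220.5873−155.7087) = 1.0000. V = [p*·99.2773 + (1−p*)·34.3987]/1.1 = 75.0857. B = V − Δ·S = -110.2818.
(2,0): S=77.6160. Δ = (V_up−V_dn)/(S_up−S_dn) = (0.0000−0.0000)/(92.3630−65.1974) = 0.0000. V = [p*·0.0000 + (1−p*)·0.0000]/1.1 = 0.0000. B = V − Δ·S = 0.0000.
(2,1): S=109.9560. Δ = (V_up−V_dn)/(S_up−S_dn) = (23.2303−0.0000)/(130.8476−92.3630) = 0.6036. V = [p*·23.2303 + (1−p*)·0.0000]/1.1 = 15.6880. B = V − Δ·S = -50.6843.
(2,2): S=155.7710. Δ = (V_up−V_dn)/(S_up−S_dn) = (75.0857−23.2303)/(185.3675−130.8476) = 0.9511. V = [p*·75.0857 + (1−p*)·23.2303]/1.1 = 56.1377. B = V − Δ·S = -92.0206.
(1,0): S=92.4000. Δ = (V_up−V_dn)/(S_up−S_dn) = (15.6880−0.0000)/(109.9560−77.6160) = 0.4851. V = [p*·15.6880 + (1−p*)·0.0000]/1.1 = 10.5945. B = V − Δ·S = -34.2283.
(1,1): S=130.9000. Δ = (V_up−V_dn)/(S_up−S_dn) = (56.1377−15.6880)/(155.7710−109.9560) = 0.8829. V = [p*·56.1377 + (1−p*)·15.6880]/1.1 = 41.5785. B = V − Δ·S = -73.9920.
(0,0): S=110.0000. Δ = (V_up−V_dn)/(S_up−S_dn) = (41.5785−10.5945)/(130.9000−92.4000) = 0.8048. V = [p*·41.5785 + (1−p*)·10.5945]/1.1 = 30.5556. B = V − Δ·S = -57.9701.
Check: Δ(0,0)·S0 + B(0,0) = 30.5556 = V0.

(0,0): Delta=0.8048 Bond=-57.9701
(1,0): Delta=0.4851 Bond=-34.2283
(1,1): Delta=0.8829 Bond=-73.9920
(2,0): Delta=0.0000 Bond=0.0000
(2,1): Delta=0.6036 Bond=-50.6843
(2,2): Delta=0.9511 Bond=-92.0206
(3,0): Delta=0.0000 Bond=0.0000
(3,1): Delta=0.0000 Bond=0.0000
(3,2): Delta=0.7511 Bond=-75.0517
(3,3): Delta=1.0000 Bond=-110.2818
V0=30.5556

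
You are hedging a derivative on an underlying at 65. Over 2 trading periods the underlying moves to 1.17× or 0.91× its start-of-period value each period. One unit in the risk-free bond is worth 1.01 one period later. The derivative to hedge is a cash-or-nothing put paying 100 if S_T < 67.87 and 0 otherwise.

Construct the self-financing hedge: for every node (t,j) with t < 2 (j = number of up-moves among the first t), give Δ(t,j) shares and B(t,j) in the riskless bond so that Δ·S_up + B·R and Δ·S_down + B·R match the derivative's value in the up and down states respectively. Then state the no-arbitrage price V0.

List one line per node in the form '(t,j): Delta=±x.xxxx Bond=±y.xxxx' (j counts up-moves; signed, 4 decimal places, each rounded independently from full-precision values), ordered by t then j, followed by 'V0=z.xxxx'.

No-arbitrage ⇒ martingale measure with p* = (R−d)/(u−d) = 0.3846.
Payoff layer (t=2): V(2,0)=100.0000, V(2,1)=0.0000, V(2,2)=0.0000
(1,0): S=59.1500. Δ = (V_up−V_dn)/(S_up−S_dn) = (0.0000−100.0000)/(69.2055−53.8265) = -6.5024. V = [p*·0.0000 + (1−p*)·100.0000]/1.01 = 60.9292. B = V − Δ·S = 445.5446.
(1,1): S=76.0500. Δ = (V_up−V_dn)/(S_up−S_dn) = (0.0000−0.0000)/(88.9785−69.2055) = 0.0000. V = [p*·0.0000 + (1−p*)·0.0000]/1.01 = 0.0000. B = V − Δ·S = 0.0000.
(0,0): S=65.0000. Δ = (V_up−V_dn)/(S_up−S_dn) = (0.0000−60.9292)/(76.0500−59.1500) = -3.6053. V = [p*·0.0000 + (1−p*)·60.9292]/1.01 = 37.1236. B = V − Δ·S = 271.4666.
Root portfolio cost Δ·65+B reproduces V0=37.1236.

(0,0): Delta=-3.6053 Bond=271.4666
(1,0): Delta=-6.5024 Bond=445.5446
(1,1): Delta=0.0000 Bond=0.0000
V0=37.1236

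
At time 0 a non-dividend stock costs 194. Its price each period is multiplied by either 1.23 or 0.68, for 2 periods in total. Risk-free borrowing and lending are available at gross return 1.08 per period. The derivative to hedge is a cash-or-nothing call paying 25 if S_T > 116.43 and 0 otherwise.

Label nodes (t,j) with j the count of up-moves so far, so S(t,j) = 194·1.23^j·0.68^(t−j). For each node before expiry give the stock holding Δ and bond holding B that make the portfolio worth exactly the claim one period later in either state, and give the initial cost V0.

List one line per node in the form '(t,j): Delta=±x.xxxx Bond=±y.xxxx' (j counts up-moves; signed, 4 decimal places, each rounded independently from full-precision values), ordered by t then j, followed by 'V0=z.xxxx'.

(0,0): Delta=0.0592 Bond=8.3608
(1,0): Delta=0.3446 Bond=-28.6195
(1,1): Delta=0.0000 Bond=23.1481
V0=19.8392

No-arbitrage ⇒ martingale measure with p* = (R−d)/(u−d) = 0.7273.
Terminal values V(2,·): V(2,0)=0.0000, V(2,1)=25.0000, V(2,2)=25.0000
  t=1,j=0: stock 131.9200 → up 162.2616 (V=25.0000), down 89.7056 (V=0.0000). Price 16.8350; hedge Δ=0.3446, bond B=-28.6195.
  t=1,j=1: stock 238.6200 → up 293.5026 (V=25.0000), down 162.2616 (V=25.0000). Price 23.1481; hedge Δ=0.0000, bond B=23.1481.
  t=0,j=0: stock 194.0000 → up 238.6200 (V=23.1481), down 131.9200 (V=16.8350). Price 19.8392; hedge Δ=0.0592, bond B=8.3608.
Each (Δ,B) replicates both successor values, so the strategy is self-financing and V0 is arbitrage-free.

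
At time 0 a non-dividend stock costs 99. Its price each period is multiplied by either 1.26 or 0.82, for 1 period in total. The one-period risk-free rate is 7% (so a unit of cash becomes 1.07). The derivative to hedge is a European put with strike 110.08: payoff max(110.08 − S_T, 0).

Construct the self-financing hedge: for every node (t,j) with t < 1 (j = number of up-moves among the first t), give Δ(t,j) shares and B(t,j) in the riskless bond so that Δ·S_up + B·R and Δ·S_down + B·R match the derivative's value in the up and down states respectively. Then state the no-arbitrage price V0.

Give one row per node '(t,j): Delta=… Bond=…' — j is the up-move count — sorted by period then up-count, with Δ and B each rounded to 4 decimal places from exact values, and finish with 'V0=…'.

(0,0): Delta=-0.6635 Bond=77.3449
V0=11.6631

No-arbitrage ⇒ martingale measure with p* = (R−d)/(u−d) = 0.5682.
Terminal values V(1,·): V(1,0)=28.9000, V(1,1)=0.0000
  t=0,j=0: stock 99.0000 → up 124.7400 (V=0.0000), down 81.1800 (V=28.9000). Price 11.6631; hedge Δ=-0.6635, bond B=77.3449.
Root portfolio cost Δ·99+B reproduces V0=11.6631.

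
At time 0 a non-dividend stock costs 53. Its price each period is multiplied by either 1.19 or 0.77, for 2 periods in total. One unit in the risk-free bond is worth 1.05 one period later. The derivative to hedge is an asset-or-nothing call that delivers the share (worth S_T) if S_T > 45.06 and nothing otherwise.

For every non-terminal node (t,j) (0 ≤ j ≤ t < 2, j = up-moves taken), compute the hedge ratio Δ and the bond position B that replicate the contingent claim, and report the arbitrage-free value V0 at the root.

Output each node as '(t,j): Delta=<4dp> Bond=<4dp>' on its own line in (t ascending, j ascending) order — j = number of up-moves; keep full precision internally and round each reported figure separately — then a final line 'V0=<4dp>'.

(0,0): Delta=1.4481 Bond=-26.9188
(1,0): Delta=2.8333 Bond=-84.7941
(1,1): Delta=1.0000 Bond=0.0000
V0=49.8331

No-arbitrage ⇒ martingale measure with p* = (R−d)/(u−d) = 0.6667.
Payoff layer (t=2): V(2,0)=0.0000, V(2,1)=48.5639, V(2,2)=75.0533
  t=1,j=0: stock 40.8100 → up 48.5639 (V=48.5639), down 31.4237 (V=0.0000). Price 30.8342; hedge Δ=2.8333, bond B=-84.7941.
  t=1,j=1: stock 63.0700 → up 75.0533 (V=75.0533), down 48.5639 (V=48.5639). Price 63.0700; hedge Δ=1.0000, bond B=0.0000.
  t=0,j=0: stock 53.0000 → up 63.0700 (V=63.0700), down 40.8100 (V=30.8342). Price 49.8331; hedge Δ=1.4481, bond B=-26.9188.
Root portfolio cost Δ·53+B reproduces V0=49.8331.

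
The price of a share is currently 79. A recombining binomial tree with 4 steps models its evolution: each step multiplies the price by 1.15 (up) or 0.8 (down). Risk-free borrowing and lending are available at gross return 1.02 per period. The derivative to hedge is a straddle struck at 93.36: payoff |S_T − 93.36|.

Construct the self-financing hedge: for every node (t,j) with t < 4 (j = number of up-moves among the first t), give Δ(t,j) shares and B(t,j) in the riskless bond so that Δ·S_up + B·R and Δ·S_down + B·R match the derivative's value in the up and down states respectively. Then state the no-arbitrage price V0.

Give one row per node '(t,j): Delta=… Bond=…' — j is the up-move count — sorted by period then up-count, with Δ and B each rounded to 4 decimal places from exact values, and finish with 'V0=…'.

Risk-neutral probability p* = (R−d)/(u−d) = (1.02−0.8)/(1.15−0.8) = 0.6286.
Terminal payoffs: V(4,0)=61.0016, V(4,1)=46.8448, V(4,2)=26.4944, V(4,3)=2.7593, V(4,4)=44.8115
  t=3,j=0: stock 40.4480 → up 46.5152 (V=46.8448), down 32.3584 (V=61.0016). Price 51.0814; hedge Δ=-1.0000, bond B=91.5294.
  t=3,j=1: stock 58.1440 → up 66.8656 (V=26.4944), down 46.5152 (V=46.8448). Price 33.3854; hedge Δ=-1.0000, bond B=91.5294.
  t=3,j=2: stock 83.5820 → up 96.1193 (V=2.7593), down 66.8656 (V=26.4944). Price 11.3482; hedge Δ=-0.8114, bond B=79.1628.
  t=3,j=3: stock 120.1491 → up 138.1715 (V=44.8115), down 96.1193 (V=2.7593). Price 28.6197; hedge Δ=1.0000, bond B=-91.5294.
  t=2,j=0: stock 50.5600 → up 58.1440 (V=33.3854), down 40.4480 (V=51.0814). Price 39.1747; hedge Δ=-1.0000, bond B=89.7347.
  t=2,j=1: stock 72.6800 → up 83.5820 (V=11.3482), down 58.1440 (V=33.3854). Price 19.1505; hedge Δ=-0.8663, bond B=82.1138.
  t=2,j=2: stock 104.4775 → up 120.1491 (V=28.6197), down 83.5820 (V=11.3482). Price 21.7692; hedge Δ=0.4723, bond B=-27.5779.
  t=1,j=0: stock 63.2000 → up 72.6800 (V=19.1505), down 50.5600 (V=39.1747). Price 26.0667; hedge Δ=-0.9053, bond B=83.2789.
  t=1,j=1: stock 90.8500 → up 104.4775 (V=21.7692), down 72.6800 (V=19.1505). Price 20.3888; hedge Δ=0.0824, bond B=12.9066.
  t=0,j=0: stock 79.0000 → up 90.8500 (V=20.3888), down 63.2000 (V=26.0667). Price 22.0566; hedge Δ=-0.2054, bond B=38.2793.
Check: Δ(0,0)·S0 + B(0,0) = 22.0566 = V0.

(0,0): Delta=-0.2054 Bond=38.2793
(1,0): Delta=-0.9053 Bond=83.2789
(1,1): Delta=0.0824 Bond=12.9066
(2,0): Delta=-1.0000 Bond=89.7347
(2,1): Delta=-0.8663 Bond=82.1138
(2,2): Delta=0.4723 Bond=-27.5779
(3,0): Delta=-1.0000 Bond=91.5294
(3,1): Delta=-1.0000 Bond=91.5294
(3,2): Delta=-0.8114 Bond=79.1628
(3,3): Delta=1.0000 Bond=-91.5294
V0=22.0566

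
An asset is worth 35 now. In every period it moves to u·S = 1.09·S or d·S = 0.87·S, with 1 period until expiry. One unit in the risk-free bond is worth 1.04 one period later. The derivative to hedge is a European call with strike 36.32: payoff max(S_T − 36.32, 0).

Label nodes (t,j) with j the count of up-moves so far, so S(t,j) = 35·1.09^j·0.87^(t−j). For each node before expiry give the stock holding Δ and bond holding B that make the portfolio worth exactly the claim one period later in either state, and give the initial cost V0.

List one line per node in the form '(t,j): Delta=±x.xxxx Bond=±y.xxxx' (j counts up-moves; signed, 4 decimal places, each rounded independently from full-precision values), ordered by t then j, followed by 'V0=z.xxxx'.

(0,0): Delta=0.2377 Bond=-6.9585
V0=1.3597

The replicating-portfolio and risk-neutral prices coincide; use p* = (1.04−0.87)/(1.09−0.87) = 0.7727 for the latter.
At expiry t=1: V(1,0)=0.0000, V(1,1)=1.8300
  t=0,j=0: stock 35.0000 → up 38.1500 (V=1.8300), down 30.4500 (V=0.0000). Price 1.3597; hedge Δ=0.2377, bond B=-6.9585.
The time-0 hedge costs 1.3597, which is the no-arbitrage price.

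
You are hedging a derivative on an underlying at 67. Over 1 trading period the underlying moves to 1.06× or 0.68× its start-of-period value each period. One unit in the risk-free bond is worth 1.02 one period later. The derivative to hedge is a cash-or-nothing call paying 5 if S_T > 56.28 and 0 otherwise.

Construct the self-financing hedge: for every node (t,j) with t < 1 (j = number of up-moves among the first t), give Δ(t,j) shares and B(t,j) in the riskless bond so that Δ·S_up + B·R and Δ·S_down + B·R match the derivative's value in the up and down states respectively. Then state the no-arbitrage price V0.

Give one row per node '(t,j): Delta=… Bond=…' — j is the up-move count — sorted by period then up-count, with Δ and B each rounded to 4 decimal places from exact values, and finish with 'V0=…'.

(0,0): Delta=0.1964 Bond=-8.7719
V0=4.3860

Under the risk-neutral measure, an up-move has probability p* = (R−d)/(u−d) = 0.8947 and values discount at R = 1.02.
Payoff layer (t=1): V(1,0)=0.0000, V(1,1)=5.0000
Node (0,0) S=67.0000: V=(p*·5.0000+(1−p*)·0.0000)/1.02=4.3860; Δ=(5.0000−0.0000)/(71.0200−45.5600)=0.1964; B=V−Δ·S=-8.7719
Each (Δ,B) replicates both successor values, so the strategy is self-financing and V0 is arbitrage-free.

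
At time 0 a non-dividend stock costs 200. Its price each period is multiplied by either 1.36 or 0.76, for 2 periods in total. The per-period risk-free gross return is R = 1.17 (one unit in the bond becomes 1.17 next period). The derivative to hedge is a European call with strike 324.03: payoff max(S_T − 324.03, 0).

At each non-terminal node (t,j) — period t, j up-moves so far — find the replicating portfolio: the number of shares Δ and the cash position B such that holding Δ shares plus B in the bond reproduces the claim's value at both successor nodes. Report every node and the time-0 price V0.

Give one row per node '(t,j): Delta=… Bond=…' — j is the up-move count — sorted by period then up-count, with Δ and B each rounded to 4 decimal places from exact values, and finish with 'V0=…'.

Since d<R<u, set p* = (R−d)/(u−d) = 0.6833; price each node as the discounted p*-expectation of its children.
Terminal values V(2,·): V(2,0)=0.0000, V(2,1)=0.0000, V(2,2)=45.8900
(1,0): S=152.0000. Δ = (V_up−V_dn)/(S_up−S_dn) = (0.0000−0.0000)/(206.7200−115.5200) = 0.0000. V = [p*·0.0000 + (1−p*)·0.0000]/1.17 = 0.0000. B = V − Δ·S = 0.0000.
(1,1): S=272.0000. Δ = (V_up−V_dn)/(S_up−S_dn) = (45.8900−0.0000)/(369.9200−206.7200) = 0.2812. V = [p*·45.8900 + (1−p*)·0.0000]/1.17 = 26.8019. B = V − Δ·S = -49.6815.
(0,0): S=200.0000. Δ = (V_up−V_dn)/(S_up−S_dn) = (26.8019−0.0000)/(272.0000−152.0000) = 0.2233. V = [p*·26.8019 + (1−p*)·0.0000]/1.17 = 15.6535. B = V − Δ·S = -29.0162.
Check: Δ(0,0)·S0 + B(0,0) = 15.6535 = V0.

(0,0): Delta=0.2233 Bond=-29.0162
(1,0): Delta=0.0000 Bond=0.0000
(1,1): Delta=0.2812 Bond=-49.6815
V0=15.6535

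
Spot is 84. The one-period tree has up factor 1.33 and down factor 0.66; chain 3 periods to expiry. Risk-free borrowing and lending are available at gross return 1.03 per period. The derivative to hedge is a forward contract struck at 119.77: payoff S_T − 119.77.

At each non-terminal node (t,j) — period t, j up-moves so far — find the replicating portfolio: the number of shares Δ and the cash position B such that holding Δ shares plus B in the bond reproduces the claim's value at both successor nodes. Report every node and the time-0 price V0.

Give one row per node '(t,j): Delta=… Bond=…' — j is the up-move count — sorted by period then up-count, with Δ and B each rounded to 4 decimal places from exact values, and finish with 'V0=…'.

Since d<R<u, set p* = (R−d)/(u−d) = 0.5522; price each node as the discounted p*-expectation of its children.
Terminal payoffs: V(3,0)=-95.6203, V(3,1)=-71.1048, V(3,2)=-21.7022, V(3,3)=77.8515
(2,0): S=36.5904. Δ = (V_up−V_dn)/(S_up−S_dn) = (-71.1048−-95.6203)/(48.6652−24.1497) = 1.0000. V = [p*·-71.1048 + (1−p*)·-95.6203]/1.03 = -79.6912. B = V − Δ·S = -116.2816.
(2,1): S=73.7352. Δ = (V_up−V_dn)/(S_up−S_dn) = (-21.7022−-71.1048)/(98.0678−48.6652) = 1.0000. V = [p*·-21.7022 + (1−p*)·-71.1048]/1.03 = -42.5464. B = V − Δ·S = -116.2816.
(2,2): S=148.5876. Δ = (V_up−V_dn)/(S_up−S_dn) = (77.8515−-21.7022)/(197.6215−98.0678) = 1.0000. V = [p*·77.8515 + (1−p*)·-21.7022]/1.03 = 32.3060. B = V − Δ·S = -116.2816.
(1,0): S=55.4400. Δ = (V_up−V_dn)/(S_up−S_dn) = (-42.5464−-79.6912)/(73.7352−36.5904) = 1.0000. V = [p*·-42.5464 + (1−p*)·-79.6912]/1.03 = -57.4547. B = V − Δ·S = -112.8947.
(1,1): S=111.7200. Δ = (V_up−V_dn)/(S_up−S_dn) = (32.3060−-42.5464)/(148.5876−73.7352) = 1.0000. V = [p*·32.3060 + (1−p*)·-42.5464]/1.03 = -1.1747. B = V − Δ·S = -112.8947.
(0,0): S=84.0000. Δ = (V_up−V_dn)/(S_up−S_dn) = (-1.1747−-57.4547)/(111.7200−55.4400) = 1.0000. V = [p*·-1.1747 + (1−p*)·-57.4547]/1.03 = -25.6065. B = V − Δ·S = -109.6065.
Self-financing check: at every node Δ·S+B equals the discounted successor values.

(0,0): Delta=1.0000 Bond=-109.6065
(1,0): Delta=1.0000 Bond=-112.8947
(1,1): Delta=1.0000 Bond=-112.8947
(2,0): Delta=1.0000 Bond=-116.2816
(2,1): Delta=1.0000 Bond=-116.2816
(2,2): Delta=1.0000 Bond=-116.2816
V0=-25.6065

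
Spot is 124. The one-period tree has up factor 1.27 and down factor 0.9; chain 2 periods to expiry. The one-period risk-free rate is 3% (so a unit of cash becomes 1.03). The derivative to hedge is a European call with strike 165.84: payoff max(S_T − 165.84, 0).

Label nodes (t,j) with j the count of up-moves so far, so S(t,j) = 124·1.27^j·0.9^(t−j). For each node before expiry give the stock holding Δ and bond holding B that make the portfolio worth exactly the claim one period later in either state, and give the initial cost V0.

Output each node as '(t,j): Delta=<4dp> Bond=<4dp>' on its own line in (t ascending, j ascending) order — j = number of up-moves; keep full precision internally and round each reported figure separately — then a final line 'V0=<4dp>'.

The replicating-portfolio and risk-neutral prices coincide; use p* = (1.03−0.9)/(1.27−0.9) = 0.3514 for the latter.
Terminal values V(2,·): V(2,0)=0.0000, V(2,1)=0.0000, V(2,2)=34.1596
(1,0): S=111.6000. Δ = (V_up−V_dn)/(S_up−S_dn) = (0.0000−0.0000)/(141.7320−100.4400) = 0.0000. V = [p*·0.0000 + (1−p*)·0.0000]/1.03 = 0.0000. B = V − Δ·S = 0.0000.
(1,1): S=157.4800. Δ = (V_up−V_dn)/(S_up−S_dn) = (34.1596−0.0000)/(199.9996−141.7320) = 0.5863. V = [p*·34.1596 + (1−p*)·0.0000]/1.03 = 11.6524. B = V − Δ·S = -80.6708.
(0,0): S=124.0000. Δ = (V_up−V_dn)/(S_up−S_dn) = (11.6524−0.0000)/(157.4800−111.6000) = 0.2540. V = [p*·11.6524 + (1−p*)·0.0000]/1.03 = 3.9749. B = V − Δ·S = -27.5182.
Root portfolio cost Δ·124+B reproduces V0=3.9749.

(0,0): Delta=0.2540 Bond=-27.5182
(1,0): Delta=0.0000 Bond=0.0000
(1,1): Delta=0.5863 Bond=-80.6708
V0=3.9749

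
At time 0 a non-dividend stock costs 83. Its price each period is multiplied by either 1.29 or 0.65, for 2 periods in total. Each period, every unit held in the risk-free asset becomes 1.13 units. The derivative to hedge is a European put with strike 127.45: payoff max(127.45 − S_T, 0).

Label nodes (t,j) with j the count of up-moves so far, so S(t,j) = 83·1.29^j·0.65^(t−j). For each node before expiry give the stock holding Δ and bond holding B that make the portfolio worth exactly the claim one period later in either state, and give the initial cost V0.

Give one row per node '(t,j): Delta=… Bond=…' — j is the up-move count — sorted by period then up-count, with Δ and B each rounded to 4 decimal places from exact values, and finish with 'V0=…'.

(0,0): Delta=-0.8667 Bond=93.4468
(1,0): Delta=-1.0000 Bond=112.7876
(1,1): Delta=-0.8443 Bond=103.1973
V0=21.5125

Since d<R<u, set p* = (R−d)/(u−d) = 0.7500; price each node as the discounted p*-expectation of its children.
At expiry t=2: V(2,0)=92.3825, V(2,1)=57.8545, V(2,2)=0.0000
Node (1,0) S=53.9500: V=(p*·57.8545+(1−p*)·92.3825)/1.13=58.8376; Δ=(57.8545−92.3825)/(69.5955−35.0675)=-1.0000; B=V−Δ·S=112.7876
Node (1,1) S=107.0700: V=(p*·0.0000+(1−p*)·57.8545)/1.13=12.7997; Δ=(0.0000−57.8545)/(138.1203−69.5955)=-0.8443; B=V−Δ·S=103.1973
Node (0,0) S=83.0000: V=(p*·12.7997+(1−p*)·58.8376)/1.13=21.5125; Δ=(12.7997−58.8376)/(107.0700−53.9500)=-0.8667; B=V−Δ·S=93.4468
Self-financing check: at every node Δ·S+B equals the discounted successor values.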